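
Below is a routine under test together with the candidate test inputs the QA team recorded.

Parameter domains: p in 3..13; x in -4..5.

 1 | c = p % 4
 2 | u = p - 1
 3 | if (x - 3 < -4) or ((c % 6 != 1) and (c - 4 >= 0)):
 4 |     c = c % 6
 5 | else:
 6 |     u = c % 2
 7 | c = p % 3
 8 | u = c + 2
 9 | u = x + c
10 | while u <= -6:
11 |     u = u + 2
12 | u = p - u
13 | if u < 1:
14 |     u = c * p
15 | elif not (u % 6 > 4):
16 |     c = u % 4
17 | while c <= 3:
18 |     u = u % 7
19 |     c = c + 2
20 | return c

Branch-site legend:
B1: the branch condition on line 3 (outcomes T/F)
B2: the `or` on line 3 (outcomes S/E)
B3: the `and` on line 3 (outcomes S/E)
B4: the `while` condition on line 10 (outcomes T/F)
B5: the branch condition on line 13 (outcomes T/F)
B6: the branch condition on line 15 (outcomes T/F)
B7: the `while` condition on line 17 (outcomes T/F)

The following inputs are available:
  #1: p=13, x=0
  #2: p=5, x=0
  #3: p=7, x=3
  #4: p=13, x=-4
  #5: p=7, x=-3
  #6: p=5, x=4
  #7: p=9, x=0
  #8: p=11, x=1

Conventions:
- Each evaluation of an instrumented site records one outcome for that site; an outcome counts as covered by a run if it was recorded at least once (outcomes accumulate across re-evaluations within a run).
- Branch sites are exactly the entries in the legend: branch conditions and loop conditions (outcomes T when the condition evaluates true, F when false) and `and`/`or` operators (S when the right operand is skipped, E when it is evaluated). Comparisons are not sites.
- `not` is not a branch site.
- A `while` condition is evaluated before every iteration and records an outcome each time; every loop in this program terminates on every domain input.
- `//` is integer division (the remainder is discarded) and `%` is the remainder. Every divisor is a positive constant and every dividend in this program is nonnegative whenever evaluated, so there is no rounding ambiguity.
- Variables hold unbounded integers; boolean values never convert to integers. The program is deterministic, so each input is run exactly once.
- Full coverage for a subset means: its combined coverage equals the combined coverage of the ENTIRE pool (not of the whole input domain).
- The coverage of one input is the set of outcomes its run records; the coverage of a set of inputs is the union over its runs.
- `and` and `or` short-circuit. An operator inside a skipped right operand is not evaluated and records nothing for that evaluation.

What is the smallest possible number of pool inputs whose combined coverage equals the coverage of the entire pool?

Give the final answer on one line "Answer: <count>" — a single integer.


#1 (p=13, x=0) -> B2->E, B3->S, B1->F, B4->F, B5->F, B6->T, B7->T, B7->T, B7->F; covered: B1=F, B2=E, B3=S, B4=F, B5=F, B6=T, B7=T, B7=F
#2 (p=5, x=0) -> B2->E, B3->S, B1->F, B4->F, B5->F, B6->T, B7->T, B7->F; covered: B1=F, B2=E, B3=S, B4=F, B5=F, B6=T, B7=T, B7=F
#3 (p=7, x=3) -> B2->E, B3->E, B1->F, B4->F, B5->F, B6->T, B7->T, B7->F; covered: B1=F, B2=E, B3=E, B4=F, B5=F, B6=T, B7=T, B7=F
#4 (p=13, x=-4) -> B2->S, B1->T, B4->F, B5->F, B6->T, B7->T, B7->T, B7->F; covered: B1=T, B2=S, B4=F, B5=F, B6=T, B7=T, B7=F
#5 (p=7, x=-3) -> B2->S, B1->T, B4->F, B5->F, B6->T, B7->T, B7->T, B7->F; covered: B1=T, B2=S, B4=F, B5=F, B6=T, B7=T, B7=F
#6 (p=5, x=4) -> B2->E, B3->S, B1->F, B4->F, B5->T, B7->T, B7->F; covered: B1=F, B2=E, B3=S, B4=F, B5=T, B7=T, B7=F
#7 (p=9, x=0) -> B2->E, B3->S, B1->F, B4->F, B5->F, B6->T, B7->T, B7->T, B7->F; covered: B1=F, B2=E, B3=S, B4=F, B5=F, B6=T, B7=T, B7=F
#8 (p=11, x=1) -> B2->E, B3->E, B1->F, B4->F, B5->F, B6->T, B7->T, B7->T, B7->F; covered: B1=F, B2=E, B3=E, B4=F, B5=F, B6=T, B7=T, B7=F
the full pool covers 12 outcomes: B1=T, B1=F, B2=S, B2=E, B3=S, B3=E, B4=F, B5=T, B5=F, B6=T, B7=T, B7=F
no size-1 subset reaches all 12 outcomes (best union: 8/12)
no size-2 subset reaches all 12 outcomes (best union: 11/12)
the canonical winner is {3, 4, 6}: size 3, full 12-outcome coverage, earliest index list among size-3 covers
Answer: 3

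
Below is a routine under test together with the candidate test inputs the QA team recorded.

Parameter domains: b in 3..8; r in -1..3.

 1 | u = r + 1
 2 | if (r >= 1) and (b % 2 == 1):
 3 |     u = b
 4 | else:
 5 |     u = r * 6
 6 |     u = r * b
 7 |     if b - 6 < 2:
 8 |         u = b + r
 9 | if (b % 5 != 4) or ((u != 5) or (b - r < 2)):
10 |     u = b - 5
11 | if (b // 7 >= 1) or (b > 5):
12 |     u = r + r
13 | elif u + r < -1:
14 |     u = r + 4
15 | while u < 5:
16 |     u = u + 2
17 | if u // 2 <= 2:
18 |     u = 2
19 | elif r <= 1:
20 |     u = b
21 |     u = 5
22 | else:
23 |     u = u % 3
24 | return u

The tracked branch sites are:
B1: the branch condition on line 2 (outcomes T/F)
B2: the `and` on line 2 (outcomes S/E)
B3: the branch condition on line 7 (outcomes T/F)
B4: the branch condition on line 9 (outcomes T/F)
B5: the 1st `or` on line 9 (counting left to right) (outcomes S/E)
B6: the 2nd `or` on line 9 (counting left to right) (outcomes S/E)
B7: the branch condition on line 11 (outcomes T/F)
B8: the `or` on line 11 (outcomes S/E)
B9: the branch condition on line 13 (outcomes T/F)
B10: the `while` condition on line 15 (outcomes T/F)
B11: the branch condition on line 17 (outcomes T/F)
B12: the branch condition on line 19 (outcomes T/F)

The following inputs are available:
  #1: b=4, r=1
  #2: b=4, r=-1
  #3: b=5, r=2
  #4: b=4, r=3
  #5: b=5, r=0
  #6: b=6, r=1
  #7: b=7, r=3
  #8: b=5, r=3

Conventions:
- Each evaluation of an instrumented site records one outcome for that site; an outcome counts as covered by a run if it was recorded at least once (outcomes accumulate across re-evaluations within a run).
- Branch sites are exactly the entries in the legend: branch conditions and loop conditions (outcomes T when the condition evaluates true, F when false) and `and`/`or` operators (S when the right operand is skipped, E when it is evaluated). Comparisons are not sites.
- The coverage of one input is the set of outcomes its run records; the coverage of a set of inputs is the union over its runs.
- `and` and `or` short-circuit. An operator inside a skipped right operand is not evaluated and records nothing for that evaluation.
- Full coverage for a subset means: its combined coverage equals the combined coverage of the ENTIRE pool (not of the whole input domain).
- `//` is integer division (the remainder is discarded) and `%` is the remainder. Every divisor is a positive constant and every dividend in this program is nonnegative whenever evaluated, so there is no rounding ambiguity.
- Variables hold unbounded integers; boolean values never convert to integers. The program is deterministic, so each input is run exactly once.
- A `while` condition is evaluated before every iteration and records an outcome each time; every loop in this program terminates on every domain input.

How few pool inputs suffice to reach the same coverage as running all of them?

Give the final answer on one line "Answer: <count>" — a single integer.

test 1 (b=4, r=1) fires B2->E, B1->F, B3->T, B5->E, B6->E, B4->F, B8->E, B7->F, B9->F, B10->F, B11->T; hits B1=F, B2=E, B3=T, B4=F, B5=E, B6=E, B7=F, B8=E, B9=F, B10=F, B11=T
test 2 (b=4, r=-1) fires B2->S, B1->F, B3->T, B5->E, B6->S, B4->T, B8->E, B7->F, B9->T, B10->T, B10->F, B11->T; hits B1=F, B2=S, B3=T, B4=T, B5=E, B6=S, B7=F, B8=E, B9=T, B10=T, B10=F, B11=T
test 3 (b=5, r=2) fires B2->E, B1->T, B5->S, B4->T, B8->E, B7->F, B9->F, B10->T, B10->T, B10->T, B10->F, B11->F, B12->F; hits B1=T, B2=E, B4=T, B5=S, B7=F, B8=E, B9=F, B10=T, B10=F, B11=F, B12=F
test 4 (b=4, r=3) fires B2->E, B1->F, B3->T, B5->E, B6->S, B4->T, B8->E, B7->F, B9->F, B10->T, B10->T, B10->T, B10->F, B11->T; hits B1=F, B2=E, B3=T, B4=T, B5=E, B6=S, B7=F, B8=E, B9=F, B10=T, B10=F, B11=T
test 5 (b=5, r=0) fires B2->S, B1->F, B3->T, B5->S, B4->T, B8->E, B7->F, B9->F, B10->T, B10->T, B10->T, B10->F, B11->F, B12->T; hits B1=F, B2=S, B3=T, B4=T, B5=S, B7=F, B8=E, B9=F, B10=T, B10=F, B11=F, B12=T
test 6 (b=6, r=1) fires B2->E, B1->F, B3->T, B5->S, B4->T, B8->E, B7->T, B10->T, B10->T, B10->F, B11->F, B12->T; hits B1=F, B2=E, B3=T, B4=T, B5=S, B7=T, B8=E, B10=T, B10=F, B11=F, B12=T
test 7 (b=7, r=3) fires B2->E, B1->T, B5->S, B4->T, B8->S, B7->T, B10->F, B11->F, B12->F; hits B1=T, B2=E, B4=T, B5=S, B7=T, B8=S, B10=F, B11=F, B12=F
test 8 (b=5, r=3) fires B2->E, B1->T, B5->S, B4->T, B8->E, B7->F, B9->F, B10->T, B10->T, B10->T, B10->F, B11->F, B12->F; hits B1=T, B2=E, B4=T, B5=S, B7=F, B8=E, B9=F, B10=T, B10=F, B11=F, B12=F
union over all inputs: B1=T, B1=F, B2=S, B2=E, B3=T, B4=T, B4=F, B5=S, B5=E, B6=S, B6=E, B7=T, B7=F, B8=S, B8=E, B9=T, B9=F, B10=T, B10=F, B11=T, B11=F, B12=T, B12=F (23 outcomes)
checked all size-1 subsets: none covers 23 outcomes (max 12/23)
checked all size-2 subsets: none covers 23 outcomes (max 19/23)
checked all size-3 subsets: none covers 23 outcomes (max 22/23)
inputs {1, 2, 5, 7} (size 4) cover everything; no size-4 subset with a lexicographically smaller index list covers all 23

Answer: 4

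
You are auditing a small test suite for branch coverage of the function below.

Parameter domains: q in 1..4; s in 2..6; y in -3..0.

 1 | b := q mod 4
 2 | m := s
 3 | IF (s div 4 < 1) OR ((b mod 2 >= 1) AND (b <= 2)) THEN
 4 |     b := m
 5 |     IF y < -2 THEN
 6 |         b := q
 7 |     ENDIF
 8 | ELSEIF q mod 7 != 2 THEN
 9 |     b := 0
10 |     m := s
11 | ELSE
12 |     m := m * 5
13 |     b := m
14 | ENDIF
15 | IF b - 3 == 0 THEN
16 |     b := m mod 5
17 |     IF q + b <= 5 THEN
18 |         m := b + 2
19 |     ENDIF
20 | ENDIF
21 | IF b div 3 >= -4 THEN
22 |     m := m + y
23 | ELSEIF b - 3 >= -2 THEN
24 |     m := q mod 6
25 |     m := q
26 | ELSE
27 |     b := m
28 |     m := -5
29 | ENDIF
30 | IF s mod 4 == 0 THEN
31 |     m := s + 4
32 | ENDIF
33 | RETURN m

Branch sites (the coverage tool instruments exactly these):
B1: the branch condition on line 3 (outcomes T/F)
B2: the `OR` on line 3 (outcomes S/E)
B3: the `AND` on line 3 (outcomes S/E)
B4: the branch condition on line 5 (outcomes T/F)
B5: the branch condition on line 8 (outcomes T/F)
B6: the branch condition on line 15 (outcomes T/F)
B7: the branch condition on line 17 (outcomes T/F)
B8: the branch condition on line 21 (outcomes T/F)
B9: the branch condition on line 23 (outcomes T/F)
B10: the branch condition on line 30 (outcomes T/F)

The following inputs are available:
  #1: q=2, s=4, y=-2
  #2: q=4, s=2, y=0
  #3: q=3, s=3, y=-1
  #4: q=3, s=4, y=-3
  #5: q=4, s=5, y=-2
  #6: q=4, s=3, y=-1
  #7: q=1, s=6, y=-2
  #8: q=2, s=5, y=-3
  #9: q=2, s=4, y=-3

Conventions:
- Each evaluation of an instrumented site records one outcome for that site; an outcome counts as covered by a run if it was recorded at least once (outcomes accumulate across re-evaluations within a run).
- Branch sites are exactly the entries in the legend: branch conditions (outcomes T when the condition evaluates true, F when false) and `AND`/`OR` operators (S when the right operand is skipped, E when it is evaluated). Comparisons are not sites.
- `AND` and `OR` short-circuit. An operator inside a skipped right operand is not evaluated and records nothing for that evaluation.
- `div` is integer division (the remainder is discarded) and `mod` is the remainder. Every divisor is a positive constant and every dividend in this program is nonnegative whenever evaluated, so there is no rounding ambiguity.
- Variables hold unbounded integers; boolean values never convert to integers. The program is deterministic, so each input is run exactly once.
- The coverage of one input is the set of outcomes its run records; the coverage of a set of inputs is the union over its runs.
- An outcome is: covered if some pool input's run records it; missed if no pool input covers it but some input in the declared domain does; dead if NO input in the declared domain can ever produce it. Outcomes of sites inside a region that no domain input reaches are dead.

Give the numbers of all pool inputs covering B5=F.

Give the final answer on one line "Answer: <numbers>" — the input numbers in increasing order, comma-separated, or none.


input #1 (q=2, s=4, y=-2): produces B5=F
input #2 (q=4, s=2, y=0): does not produce B5=F
input #3 (q=3, s=3, y=-1): does not produce B5=F
input #4 (q=3, s=4, y=-3): does not produce B5=F
input #5 (q=4, s=5, y=-2): does not produce B5=F
input #6 (q=4, s=3, y=-1): does not produce B5=F
input #7 (q=1, s=6, y=-2): does not produce B5=F
input #8 (q=2, s=5, y=-3): produces B5=F
input #9 (q=2, s=4, y=-3): produces B5=F
Answer: 1, 8, 9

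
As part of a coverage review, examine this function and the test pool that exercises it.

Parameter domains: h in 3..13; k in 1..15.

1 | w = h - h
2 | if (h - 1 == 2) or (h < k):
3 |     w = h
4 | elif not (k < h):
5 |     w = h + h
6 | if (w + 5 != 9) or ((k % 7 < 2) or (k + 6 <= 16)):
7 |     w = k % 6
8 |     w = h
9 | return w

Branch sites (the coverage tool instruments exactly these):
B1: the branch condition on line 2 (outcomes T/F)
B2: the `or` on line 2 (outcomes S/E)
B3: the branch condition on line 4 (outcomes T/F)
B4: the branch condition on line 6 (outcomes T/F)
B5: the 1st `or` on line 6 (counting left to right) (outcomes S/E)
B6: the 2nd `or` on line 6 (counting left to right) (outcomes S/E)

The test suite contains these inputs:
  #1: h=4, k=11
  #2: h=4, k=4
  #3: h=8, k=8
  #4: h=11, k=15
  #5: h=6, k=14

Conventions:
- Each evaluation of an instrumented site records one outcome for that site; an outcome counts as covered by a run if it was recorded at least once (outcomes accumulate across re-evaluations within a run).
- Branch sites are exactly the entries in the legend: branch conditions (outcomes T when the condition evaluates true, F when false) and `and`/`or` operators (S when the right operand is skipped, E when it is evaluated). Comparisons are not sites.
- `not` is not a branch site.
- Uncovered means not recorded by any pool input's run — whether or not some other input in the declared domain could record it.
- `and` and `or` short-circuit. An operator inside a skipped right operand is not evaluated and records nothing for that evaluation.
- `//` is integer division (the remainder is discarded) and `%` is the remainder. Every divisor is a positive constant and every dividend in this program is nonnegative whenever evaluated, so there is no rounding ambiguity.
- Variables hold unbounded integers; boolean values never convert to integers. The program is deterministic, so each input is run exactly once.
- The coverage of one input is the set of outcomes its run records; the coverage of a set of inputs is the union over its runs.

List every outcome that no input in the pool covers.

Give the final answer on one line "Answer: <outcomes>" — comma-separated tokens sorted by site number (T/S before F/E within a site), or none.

input #1, h=4, k=11: events B2->E, B1->T, B5->E, B6->E, B4->F; outcomes B1=T, B2=E, B4=F, B5=E, B6=E
input #2, h=4, k=4: events B2->E, B1->F, B3->T, B5->S, B4->T; outcomes B1=F, B2=E, B3=T, B4=T, B5=S
input #3, h=8, k=8: events B2->E, B1->F, B3->T, B5->S, B4->T; outcomes B1=F, B2=E, B3=T, B4=T, B5=S
input #4, h=11, k=15: events B2->E, B1->T, B5->S, B4->T; outcomes B1=T, B2=E, B4=T, B5=S
input #5, h=6, k=14: events B2->E, B1->T, B5->S, B4->T; outcomes B1=T, B2=E, B4=T, B5=S
union over the pool: B1=T, B1=F, B2=E, B3=T, B4=T, B4=F, B5=S, B5=E, B6=E
uncovered (3 of 12): B2=S, B3=F, B6=S

Answer: B2=S, B3=F, B6=S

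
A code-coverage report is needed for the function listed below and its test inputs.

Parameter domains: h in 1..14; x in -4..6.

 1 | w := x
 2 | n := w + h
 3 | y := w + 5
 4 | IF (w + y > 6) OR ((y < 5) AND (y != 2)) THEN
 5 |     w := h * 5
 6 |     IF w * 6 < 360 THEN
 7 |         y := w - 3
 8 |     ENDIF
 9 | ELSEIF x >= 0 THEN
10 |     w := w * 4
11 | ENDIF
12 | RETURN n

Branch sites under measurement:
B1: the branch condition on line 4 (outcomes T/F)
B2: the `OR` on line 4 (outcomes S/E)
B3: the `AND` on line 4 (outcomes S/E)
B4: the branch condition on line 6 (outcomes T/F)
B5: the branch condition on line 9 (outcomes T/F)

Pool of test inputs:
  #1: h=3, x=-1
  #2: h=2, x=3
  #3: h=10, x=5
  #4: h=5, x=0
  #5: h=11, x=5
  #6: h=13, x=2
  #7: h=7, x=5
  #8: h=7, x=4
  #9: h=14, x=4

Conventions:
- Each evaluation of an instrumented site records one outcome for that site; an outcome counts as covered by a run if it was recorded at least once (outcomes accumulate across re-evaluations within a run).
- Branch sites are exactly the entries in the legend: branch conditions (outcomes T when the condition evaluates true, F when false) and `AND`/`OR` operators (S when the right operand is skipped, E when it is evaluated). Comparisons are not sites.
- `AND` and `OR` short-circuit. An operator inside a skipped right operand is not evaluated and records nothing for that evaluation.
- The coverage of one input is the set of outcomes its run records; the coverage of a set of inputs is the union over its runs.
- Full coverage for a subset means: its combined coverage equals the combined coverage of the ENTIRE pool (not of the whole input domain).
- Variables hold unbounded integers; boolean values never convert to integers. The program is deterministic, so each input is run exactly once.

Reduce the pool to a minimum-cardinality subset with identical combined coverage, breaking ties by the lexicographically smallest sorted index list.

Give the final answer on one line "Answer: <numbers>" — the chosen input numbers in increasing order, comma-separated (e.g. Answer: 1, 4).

input #1, h=3, x=-1: outcomes B1=T, B2=E, B3=E, B4=T
input #2, h=2, x=3: outcomes B1=T, B2=S, B4=T
input #3, h=10, x=5: outcomes B1=T, B2=S, B4=T
input #4, h=5, x=0: outcomes B1=F, B2=E, B3=S, B5=T
input #5, h=11, x=5: outcomes B1=T, B2=S, B4=T
input #6, h=13, x=2: outcomes B1=T, B2=S, B4=F
input #7, h=7, x=5: outcomes B1=T, B2=S, B4=T
input #8, h=7, x=4: outcomes B1=T, B2=S, B4=T
input #9, h=14, x=4: outcomes B1=T, B2=S, B4=F
pool-wide coverage (9 outcomes): B1=T, B1=F, B2=S, B2=E, B3=S, B3=E, B4=T, B4=F, B5=T
no size-1 subset reaches all 9 outcomes (best union: 4/9)
no size-2 subset reaches all 9 outcomes (best union: 7/9)
the canonical winner is {1, 4, 6}: size 3, full 9-outcome coverage, earliest index list among size-3 covers

Answer: 1, 4, 6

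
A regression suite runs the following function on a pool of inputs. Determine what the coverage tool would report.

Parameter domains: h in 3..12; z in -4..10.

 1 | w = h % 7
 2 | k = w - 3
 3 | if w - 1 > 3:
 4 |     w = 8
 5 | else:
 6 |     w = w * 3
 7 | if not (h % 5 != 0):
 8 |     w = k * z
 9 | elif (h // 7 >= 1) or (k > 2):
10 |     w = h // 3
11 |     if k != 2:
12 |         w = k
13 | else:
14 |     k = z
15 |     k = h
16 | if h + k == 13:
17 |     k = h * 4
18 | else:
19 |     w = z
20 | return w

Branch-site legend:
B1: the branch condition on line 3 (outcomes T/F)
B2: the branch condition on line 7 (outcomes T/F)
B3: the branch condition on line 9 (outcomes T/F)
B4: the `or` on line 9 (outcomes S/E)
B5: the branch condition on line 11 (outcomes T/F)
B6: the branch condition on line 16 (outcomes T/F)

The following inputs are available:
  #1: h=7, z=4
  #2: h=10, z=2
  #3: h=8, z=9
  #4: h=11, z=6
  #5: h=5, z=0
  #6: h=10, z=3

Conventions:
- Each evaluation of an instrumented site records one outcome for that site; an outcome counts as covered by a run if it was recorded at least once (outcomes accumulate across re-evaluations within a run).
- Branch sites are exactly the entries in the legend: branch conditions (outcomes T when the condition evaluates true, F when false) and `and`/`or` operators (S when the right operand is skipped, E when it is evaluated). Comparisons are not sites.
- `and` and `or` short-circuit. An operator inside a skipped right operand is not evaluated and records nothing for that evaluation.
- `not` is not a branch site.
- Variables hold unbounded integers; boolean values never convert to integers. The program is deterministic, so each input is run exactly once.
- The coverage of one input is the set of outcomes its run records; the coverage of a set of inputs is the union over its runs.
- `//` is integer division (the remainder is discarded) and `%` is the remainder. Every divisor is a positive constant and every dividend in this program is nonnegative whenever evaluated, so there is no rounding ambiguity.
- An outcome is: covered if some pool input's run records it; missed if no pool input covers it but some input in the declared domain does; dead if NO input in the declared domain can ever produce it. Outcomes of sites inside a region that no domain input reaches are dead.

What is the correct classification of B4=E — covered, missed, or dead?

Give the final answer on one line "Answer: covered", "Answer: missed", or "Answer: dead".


no pool input records B4=E
but domain input (h=3, z=-4) does record it -> reachable, so missed
Answer: missed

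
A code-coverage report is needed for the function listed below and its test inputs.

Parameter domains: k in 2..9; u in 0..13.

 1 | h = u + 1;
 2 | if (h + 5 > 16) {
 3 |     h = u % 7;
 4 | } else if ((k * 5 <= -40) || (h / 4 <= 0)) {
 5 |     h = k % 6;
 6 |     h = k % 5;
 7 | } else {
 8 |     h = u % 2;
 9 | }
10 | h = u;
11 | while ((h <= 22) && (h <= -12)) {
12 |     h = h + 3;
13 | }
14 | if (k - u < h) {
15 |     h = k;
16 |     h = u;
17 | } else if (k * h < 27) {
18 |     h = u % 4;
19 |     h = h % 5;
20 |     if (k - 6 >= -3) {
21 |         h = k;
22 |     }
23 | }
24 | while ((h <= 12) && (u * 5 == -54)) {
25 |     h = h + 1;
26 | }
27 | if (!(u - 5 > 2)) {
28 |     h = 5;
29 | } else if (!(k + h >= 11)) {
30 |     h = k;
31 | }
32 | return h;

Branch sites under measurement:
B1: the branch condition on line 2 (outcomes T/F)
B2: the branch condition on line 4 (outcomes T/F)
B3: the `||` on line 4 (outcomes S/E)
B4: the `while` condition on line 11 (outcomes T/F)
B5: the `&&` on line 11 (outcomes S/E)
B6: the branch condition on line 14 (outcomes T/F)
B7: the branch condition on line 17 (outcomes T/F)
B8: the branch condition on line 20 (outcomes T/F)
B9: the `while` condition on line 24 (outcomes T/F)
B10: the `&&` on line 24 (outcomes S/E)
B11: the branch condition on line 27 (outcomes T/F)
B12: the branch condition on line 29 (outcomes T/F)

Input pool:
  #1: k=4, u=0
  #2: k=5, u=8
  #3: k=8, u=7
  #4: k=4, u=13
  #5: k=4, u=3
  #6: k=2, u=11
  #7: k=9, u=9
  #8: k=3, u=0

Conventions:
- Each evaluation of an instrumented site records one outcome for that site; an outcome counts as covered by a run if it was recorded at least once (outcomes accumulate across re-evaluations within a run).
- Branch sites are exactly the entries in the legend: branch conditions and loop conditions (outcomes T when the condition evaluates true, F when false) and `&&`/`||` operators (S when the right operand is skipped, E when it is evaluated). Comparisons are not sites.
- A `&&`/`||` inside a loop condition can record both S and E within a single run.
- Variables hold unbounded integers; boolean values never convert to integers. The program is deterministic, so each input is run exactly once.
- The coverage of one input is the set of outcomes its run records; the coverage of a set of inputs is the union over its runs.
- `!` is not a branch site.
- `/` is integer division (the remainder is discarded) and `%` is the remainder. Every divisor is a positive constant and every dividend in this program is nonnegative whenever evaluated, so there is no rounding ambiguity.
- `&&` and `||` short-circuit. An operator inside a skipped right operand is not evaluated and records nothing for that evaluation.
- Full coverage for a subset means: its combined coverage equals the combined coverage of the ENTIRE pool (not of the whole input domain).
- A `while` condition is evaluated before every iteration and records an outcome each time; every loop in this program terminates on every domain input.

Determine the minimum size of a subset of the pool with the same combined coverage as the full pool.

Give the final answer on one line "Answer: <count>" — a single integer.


input #1 (k=4, u=0): covers B1=F, B2=T, B3=E, B4=F, B5=E, B6=F, B7=T, B8=T, B9=F, B10=E, B11=T
input #2 (k=5, u=8): covers B1=F, B2=F, B3=E, B4=F, B5=E, B6=T, B9=F, B10=E, B11=F, B12=F
input #3 (k=8, u=7): covers B1=F, B2=F, B3=E, B4=F, B5=E, B6=T, B9=F, B10=E, B11=T
input #4 (k=4, u=13): covers B1=T, B4=F, B5=E, B6=T, B9=F, B10=S, B11=F, B12=F
input #5 (k=4, u=3): covers B1=F, B2=F, B3=E, B4=F, B5=E, B6=T, B9=F, B10=E, B11=T
input #6 (k=2, u=11): covers B1=T, B4=F, B5=E, B6=T, B9=F, B10=E, B11=F, B12=F
input #7 (k=9, u=9): covers B1=F, B2=F, B3=E, B4=F, B5=E, B6=T, B9=F, B10=E, B11=F, B12=F
input #8 (k=3, u=0): covers B1=F, B2=T, B3=E, B4=F, B5=E, B6=F, B7=T, B8=T, B9=F, B10=E, B11=T
pool-wide coverage (17 outcomes): B1=T, B1=F, B2=T, B2=F, B3=E, B4=F, B5=E, B6=T, B6=F, B7=T, B8=T, B9=F, B10=S, B10=E, B11=T, B11=F, B12=F
every size-1 subset falls short of the 17 outcomes (best: 11/17)
every size-2 subset falls short of the 17 outcomes (best: 16/17)
at size 3, {1, 2, 4} reaches all 17 outcomes; every lexicographically earlier size-3 subset fails
Answer: 3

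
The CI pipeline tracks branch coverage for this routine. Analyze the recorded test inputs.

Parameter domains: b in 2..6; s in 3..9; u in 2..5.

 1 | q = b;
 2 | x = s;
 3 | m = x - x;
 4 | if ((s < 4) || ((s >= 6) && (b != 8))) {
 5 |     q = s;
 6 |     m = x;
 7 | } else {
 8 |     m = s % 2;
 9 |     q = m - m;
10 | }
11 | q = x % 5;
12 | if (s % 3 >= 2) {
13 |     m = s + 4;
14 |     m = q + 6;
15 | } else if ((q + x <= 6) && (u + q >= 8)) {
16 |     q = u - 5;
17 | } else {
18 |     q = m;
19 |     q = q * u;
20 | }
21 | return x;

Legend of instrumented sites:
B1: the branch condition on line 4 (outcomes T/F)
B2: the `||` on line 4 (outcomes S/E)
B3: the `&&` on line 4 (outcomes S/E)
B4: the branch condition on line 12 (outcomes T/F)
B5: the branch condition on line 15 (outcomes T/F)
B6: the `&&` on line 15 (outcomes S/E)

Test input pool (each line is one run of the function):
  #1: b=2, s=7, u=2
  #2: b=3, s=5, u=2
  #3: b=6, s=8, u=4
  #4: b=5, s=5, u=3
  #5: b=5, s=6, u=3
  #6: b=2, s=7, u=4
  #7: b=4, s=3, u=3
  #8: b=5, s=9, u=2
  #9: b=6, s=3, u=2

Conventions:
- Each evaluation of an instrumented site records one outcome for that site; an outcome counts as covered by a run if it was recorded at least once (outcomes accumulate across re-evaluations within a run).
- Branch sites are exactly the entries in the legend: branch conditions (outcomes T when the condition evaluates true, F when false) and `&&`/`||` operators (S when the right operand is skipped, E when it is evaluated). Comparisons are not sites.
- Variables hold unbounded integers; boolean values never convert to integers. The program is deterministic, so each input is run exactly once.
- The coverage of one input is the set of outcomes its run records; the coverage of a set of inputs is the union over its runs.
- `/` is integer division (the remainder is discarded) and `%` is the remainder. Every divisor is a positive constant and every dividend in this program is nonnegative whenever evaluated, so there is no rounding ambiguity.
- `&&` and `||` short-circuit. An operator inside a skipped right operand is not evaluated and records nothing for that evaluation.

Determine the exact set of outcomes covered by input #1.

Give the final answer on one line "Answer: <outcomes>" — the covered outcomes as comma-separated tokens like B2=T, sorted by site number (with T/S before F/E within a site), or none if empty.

Running input #1 (b=2, s=7, u=2), event by event:
  B2->E, B3->E, B1->T, B4->F, B6->S, B5->F
distinct outcomes covered: B1=T, B2=E, B3=E, B4=F, B5=F, B6=S

Answer: B1=T, B2=E, B3=E, B4=F, B5=F, B6=S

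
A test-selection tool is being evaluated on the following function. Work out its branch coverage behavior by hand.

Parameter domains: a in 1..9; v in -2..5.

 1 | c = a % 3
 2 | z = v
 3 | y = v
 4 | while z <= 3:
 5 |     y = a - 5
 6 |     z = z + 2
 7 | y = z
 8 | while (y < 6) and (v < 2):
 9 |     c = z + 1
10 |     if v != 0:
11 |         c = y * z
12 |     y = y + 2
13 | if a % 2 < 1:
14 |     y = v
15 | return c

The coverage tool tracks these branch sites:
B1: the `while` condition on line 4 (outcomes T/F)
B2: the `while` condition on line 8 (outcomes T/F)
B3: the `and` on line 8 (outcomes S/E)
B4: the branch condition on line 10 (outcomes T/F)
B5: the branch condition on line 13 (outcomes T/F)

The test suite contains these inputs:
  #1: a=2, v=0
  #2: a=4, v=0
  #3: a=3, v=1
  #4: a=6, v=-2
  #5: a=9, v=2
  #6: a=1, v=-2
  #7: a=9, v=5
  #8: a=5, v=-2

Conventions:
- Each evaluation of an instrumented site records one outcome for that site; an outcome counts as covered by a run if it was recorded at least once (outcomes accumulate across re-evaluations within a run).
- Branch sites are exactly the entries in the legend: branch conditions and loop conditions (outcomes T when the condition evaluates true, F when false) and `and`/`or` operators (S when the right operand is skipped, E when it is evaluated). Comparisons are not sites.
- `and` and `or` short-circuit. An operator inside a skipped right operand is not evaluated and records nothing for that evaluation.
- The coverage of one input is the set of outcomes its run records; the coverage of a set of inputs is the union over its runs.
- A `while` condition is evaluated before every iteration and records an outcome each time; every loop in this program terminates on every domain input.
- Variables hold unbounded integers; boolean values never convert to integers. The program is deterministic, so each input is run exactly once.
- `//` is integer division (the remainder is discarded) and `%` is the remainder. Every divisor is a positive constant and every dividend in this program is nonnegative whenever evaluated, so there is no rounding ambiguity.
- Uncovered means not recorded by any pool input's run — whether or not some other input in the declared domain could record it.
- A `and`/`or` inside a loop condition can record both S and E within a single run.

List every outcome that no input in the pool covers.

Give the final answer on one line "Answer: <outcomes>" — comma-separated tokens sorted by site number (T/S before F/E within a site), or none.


#1 (a=2, v=0) -> B1->T, B1->T, B1->F, B3->E, B2->T, B4->F, B3->S, B2->F, B5->T; covered: B1=T, B1=F, B2=T, B2=F, B3=S, B3=E, B4=F, B5=T
#2 (a=4, v=0) -> B1->T, B1->T, B1->F, B3->E, B2->T, B4->F, B3->S, B2->F, B5->T; covered: B1=T, B1=F, B2=T, B2=F, B3=S, B3=E, B4=F, B5=T
#3 (a=3, v=1) -> B1->T, B1->T, B1->F, B3->E, B2->T, B4->T, B3->S, B2->F, B5->F; covered: B1=T, B1=F, B2=T, B2=F, B3=S, B3=E, B4=T, B5=F
#4 (a=6, v=-2) -> B1->T, B1->T, B1->T, B1->F, B3->E, B2->T, B4->T, B3->S, B2->F, B5->T; covered: B1=T, B1=F, B2=T, B2=F, B3=S, B3=E, B4=T, B5=T
#5 (a=9, v=2) -> B1->T, B1->F, B3->E, B2->F, B5->F; covered: B1=T, B1=F, B2=F, B3=E, B5=F
#6 (a=1, v=-2) -> B1->T, B1->T, B1->T, B1->F, B3->E, B2->T, B4->T, B3->S, B2->F, B5->F; covered: B1=T, B1=F, B2=T, B2=F, B3=S, B3=E, B4=T, B5=F
#7 (a=9, v=5) -> B1->F, B3->E, B2->F, B5->F; covered: B1=F, B2=F, B3=E, B5=F
#8 (a=5, v=-2) -> B1->T, B1->T, B1->T, B1->F, B3->E, B2->T, B4->T, B3->S, B2->F, B5->F; covered: B1=T, B1=F, B2=T, B2=F, B3=S, B3=E, B4=T, B5=F
union over the pool: B1=T, B1=F, B2=T, B2=F, B3=S, B3=E, B4=T, B4=F, B5=T, B5=F
uncovered (0 of 10): none
Answer: none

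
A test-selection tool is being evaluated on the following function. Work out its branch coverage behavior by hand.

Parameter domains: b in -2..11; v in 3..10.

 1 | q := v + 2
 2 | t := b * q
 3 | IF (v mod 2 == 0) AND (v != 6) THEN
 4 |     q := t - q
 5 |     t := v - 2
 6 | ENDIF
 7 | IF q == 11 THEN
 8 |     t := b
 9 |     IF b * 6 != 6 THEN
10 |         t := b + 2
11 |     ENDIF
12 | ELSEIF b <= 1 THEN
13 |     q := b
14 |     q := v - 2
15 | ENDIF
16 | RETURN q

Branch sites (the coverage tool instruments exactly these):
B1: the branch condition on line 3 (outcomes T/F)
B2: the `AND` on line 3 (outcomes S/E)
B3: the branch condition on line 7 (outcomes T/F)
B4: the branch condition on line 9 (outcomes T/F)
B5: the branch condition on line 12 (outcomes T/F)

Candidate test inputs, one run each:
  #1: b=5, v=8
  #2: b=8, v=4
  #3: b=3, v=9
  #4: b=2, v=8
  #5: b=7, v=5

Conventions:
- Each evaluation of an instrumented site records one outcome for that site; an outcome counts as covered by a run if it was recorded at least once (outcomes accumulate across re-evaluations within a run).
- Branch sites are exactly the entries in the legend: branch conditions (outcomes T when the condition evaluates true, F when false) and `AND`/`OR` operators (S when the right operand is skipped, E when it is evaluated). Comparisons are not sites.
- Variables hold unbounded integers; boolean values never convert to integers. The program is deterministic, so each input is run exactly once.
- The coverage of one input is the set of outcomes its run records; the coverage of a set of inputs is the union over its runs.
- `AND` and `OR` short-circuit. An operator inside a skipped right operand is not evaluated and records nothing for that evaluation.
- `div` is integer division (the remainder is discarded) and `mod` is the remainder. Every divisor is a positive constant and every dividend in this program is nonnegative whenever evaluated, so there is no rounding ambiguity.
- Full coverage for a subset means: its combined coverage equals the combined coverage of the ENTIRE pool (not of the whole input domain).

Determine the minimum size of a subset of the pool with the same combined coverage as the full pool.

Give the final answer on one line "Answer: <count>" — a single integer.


test 1 (b=5, v=8) fires B2->E, B1->T, B3->F, B5->F; hits B1=T, B2=E, B3=F, B5=F
test 2 (b=8, v=4) fires B2->E, B1->T, B3->F, B5->F; hits B1=T, B2=E, B3=F, B5=F
test 3 (b=3, v=9) fires B2->S, B1->F, B3->T, B4->T; hits B1=F, B2=S, B3=T, B4=T
test 4 (b=2, v=8) fires B2->E, B1->T, B3->F, B5->F; hits B1=T, B2=E, B3=F, B5=F
test 5 (b=7, v=5) fires B2->S, B1->F, B3->F, B5->F; hits B1=F, B2=S, B3=F, B5=F
together the pool reaches 8 outcomes: B1=T, B1=F, B2=S, B2=E, B3=T, B3=F, B4=T, B5=F
size 1 is not enough: best union over all size-1 subsets is 4/8
inputs {1, 3} (size 2) cover everything; no size-2 subset with a lexicographically smaller index list covers all 8
Answer: 2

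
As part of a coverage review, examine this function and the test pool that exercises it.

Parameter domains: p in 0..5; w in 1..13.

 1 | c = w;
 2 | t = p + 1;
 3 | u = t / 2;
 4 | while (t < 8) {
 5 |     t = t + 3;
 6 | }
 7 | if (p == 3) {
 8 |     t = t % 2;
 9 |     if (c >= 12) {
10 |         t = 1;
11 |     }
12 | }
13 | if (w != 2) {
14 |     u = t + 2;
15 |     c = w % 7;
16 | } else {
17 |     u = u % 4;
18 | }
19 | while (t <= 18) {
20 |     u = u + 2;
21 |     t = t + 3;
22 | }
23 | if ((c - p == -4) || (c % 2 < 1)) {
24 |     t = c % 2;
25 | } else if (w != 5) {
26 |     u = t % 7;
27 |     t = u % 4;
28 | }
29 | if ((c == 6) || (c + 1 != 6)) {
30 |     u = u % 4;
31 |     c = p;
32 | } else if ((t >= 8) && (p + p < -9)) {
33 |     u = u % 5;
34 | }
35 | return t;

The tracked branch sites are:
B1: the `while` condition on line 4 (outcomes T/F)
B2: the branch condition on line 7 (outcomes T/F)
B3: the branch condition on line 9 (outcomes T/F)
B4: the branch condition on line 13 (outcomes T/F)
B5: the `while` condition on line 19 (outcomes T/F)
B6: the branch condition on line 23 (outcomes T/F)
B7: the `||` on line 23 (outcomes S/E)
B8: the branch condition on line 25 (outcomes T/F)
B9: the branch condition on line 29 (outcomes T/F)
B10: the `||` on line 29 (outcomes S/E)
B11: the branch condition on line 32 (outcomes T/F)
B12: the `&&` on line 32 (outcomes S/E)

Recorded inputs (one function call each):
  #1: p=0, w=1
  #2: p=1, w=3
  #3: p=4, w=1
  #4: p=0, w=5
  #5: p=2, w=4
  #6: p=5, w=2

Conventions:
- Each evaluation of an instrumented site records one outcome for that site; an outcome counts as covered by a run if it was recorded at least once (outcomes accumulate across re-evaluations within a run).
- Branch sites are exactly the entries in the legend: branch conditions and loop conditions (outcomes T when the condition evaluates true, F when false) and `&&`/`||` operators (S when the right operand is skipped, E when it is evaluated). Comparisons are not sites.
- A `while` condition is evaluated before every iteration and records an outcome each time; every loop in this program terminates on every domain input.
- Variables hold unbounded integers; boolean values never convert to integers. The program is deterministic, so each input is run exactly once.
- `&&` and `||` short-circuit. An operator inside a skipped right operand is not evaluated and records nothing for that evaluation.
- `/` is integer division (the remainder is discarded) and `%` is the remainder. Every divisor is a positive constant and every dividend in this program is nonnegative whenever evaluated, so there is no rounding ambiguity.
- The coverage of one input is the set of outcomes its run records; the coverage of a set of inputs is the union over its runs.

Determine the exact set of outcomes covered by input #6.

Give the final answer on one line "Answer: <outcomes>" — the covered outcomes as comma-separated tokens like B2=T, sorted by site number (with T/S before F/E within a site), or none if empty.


Event log for input #6 (p=5, w=2):
  B1->T, B1->F, B2->F, B4->F, B5->T, B5->T, B5->T, B5->T, B5->F, B7->E
  B6->T, B10->E, B9->T
deduplicating events, the covered set is: B1=T, B1=F, B2=F, B4=F, B5=T, B5=F, B6=T, B7=E, B9=T, B10=E
Answer: B1=T, B1=F, B2=F, B4=F, B5=T, B5=F, B6=T, B7=E, B9=T, B10=E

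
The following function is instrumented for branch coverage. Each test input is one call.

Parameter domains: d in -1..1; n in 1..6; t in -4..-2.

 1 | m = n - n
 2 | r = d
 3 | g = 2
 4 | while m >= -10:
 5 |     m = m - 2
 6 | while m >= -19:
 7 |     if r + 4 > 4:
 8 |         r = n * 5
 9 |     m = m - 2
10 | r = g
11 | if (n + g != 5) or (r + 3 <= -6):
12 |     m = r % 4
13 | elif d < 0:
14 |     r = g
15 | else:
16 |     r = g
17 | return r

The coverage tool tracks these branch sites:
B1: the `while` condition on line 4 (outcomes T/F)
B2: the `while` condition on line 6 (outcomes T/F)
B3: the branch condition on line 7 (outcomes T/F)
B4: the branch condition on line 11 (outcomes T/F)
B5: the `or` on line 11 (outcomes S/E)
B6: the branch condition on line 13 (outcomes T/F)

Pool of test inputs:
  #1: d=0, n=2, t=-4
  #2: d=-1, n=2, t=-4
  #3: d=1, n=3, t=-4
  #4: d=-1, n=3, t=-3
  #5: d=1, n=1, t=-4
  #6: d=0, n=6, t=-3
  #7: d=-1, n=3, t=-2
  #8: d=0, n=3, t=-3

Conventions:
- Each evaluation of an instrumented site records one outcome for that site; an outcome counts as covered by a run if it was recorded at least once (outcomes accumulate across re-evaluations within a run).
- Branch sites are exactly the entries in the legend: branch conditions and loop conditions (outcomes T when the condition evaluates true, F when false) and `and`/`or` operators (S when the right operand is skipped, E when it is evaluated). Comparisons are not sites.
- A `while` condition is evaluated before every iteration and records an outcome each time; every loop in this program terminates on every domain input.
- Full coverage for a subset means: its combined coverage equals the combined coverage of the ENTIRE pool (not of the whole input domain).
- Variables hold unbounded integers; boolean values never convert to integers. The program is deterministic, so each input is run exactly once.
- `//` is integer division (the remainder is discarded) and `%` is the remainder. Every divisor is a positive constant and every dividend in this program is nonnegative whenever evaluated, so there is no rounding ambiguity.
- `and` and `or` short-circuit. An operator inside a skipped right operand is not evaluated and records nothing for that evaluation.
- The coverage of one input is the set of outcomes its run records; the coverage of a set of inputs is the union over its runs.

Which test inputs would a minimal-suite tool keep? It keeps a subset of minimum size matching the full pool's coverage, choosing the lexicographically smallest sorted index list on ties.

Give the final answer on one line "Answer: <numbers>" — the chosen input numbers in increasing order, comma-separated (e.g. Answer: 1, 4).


test 1 (d=0, n=2, t=-4) hits B1=T, B1=F, B2=T, B2=F, B3=F, B4=T, B5=S
test 2 (d=-1, n=2, t=-4) hits B1=T, B1=F, B2=T, B2=F, B3=F, B4=T, B5=S
test 3 (d=1, n=3, t=-4) hits B1=T, B1=F, B2=T, B2=F, B3=T, B4=F, B5=E, B6=F
test 4 (d=-1, n=3, t=-3) hits B1=T, B1=F, B2=T, B2=F, B3=F, B4=F, B5=E, B6=T
test 5 (d=1, n=1, t=-4) hits B1=T, B1=F, B2=T, B2=F, B3=T, B4=T, B5=S
test 6 (d=0, n=6, t=-3) hits B1=T, B1=F, B2=T, B2=F, B3=F, B4=T, B5=S
test 7 (d=-1, n=3, t=-2) hits B1=T, B1=F, B2=T, B2=F, B3=F, B4=F, B5=E, B6=T
test 8 (d=0, n=3, t=-3) hits B1=T, B1=F, B2=T, B2=F, B3=F, B4=F, B5=E, B6=F
together the pool reaches 12 outcomes: B1=T, B1=F, B2=T, B2=F, B3=T, B3=F, B4=T, B4=F, B5=S, B5=E, B6=T, B6=F
every size-1 subset falls short of the 12 outcomes (best: 8/12)
every size-2 subset falls short of the 12 outcomes (best: 11/12)
inputs {1, 3, 4} (size 3) cover everything; no size-3 subset with a lexicographically smaller index list covers all 12
Answer: 1, 3, 4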